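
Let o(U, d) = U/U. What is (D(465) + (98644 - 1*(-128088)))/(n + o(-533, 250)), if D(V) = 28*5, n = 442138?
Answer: 226872/442139 ≈ 0.51312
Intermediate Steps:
D(V) = 140
o(U, d) = 1
(D(465) + (98644 - 1*(-128088)))/(n + o(-533, 250)) = (140 + (98644 - 1*(-128088)))/(442138 + 1) = (140 + (98644 + 128088))/442139 = (140 + 226732)*(1/442139) = 226872*(1/442139) = 226872/442139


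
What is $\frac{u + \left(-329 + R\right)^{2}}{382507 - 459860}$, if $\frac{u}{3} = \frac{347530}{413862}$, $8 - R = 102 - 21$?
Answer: $- \frac{4705417}{2252249} \approx -2.0892$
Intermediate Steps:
$R = -73$ ($R = 8 - \left(102 - 21\right) = 8 - 81 = -73$)
$u = \frac{7555}{2999}$ ($u = 3 \cdot \frac{347530}{413862} = 3 \cdot 347530 \cdot \frac{1}{413862} = 3 \cdot \frac{7555}{8997} = \frac{7555}{2999} \approx 2.5192$)
$\frac{u + \left(-329 + R\right)^{2}}{382507 - 459860} = \frac{\frac{7555}{2999} + \left(-329 - 73\right)^{2}}{382507 - 459860} = \frac{\frac{7555}{2999} + \left(-402\right)^{2}}{-77353} = \left(\frac{7555}{2999} + 161604\right) \left(- \frac{1}{77353}\right) = \frac{484657951}{2999} \left(- \frac{1}{77353}\right) = - \frac{4705417}{2252249}$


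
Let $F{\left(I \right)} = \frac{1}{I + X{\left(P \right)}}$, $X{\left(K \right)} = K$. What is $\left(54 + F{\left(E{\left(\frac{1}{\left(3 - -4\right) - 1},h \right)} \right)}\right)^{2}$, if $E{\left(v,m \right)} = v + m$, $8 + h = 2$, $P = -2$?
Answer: $\frac{6411024}{2209} \approx 2902.2$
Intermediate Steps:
$h = -6$ ($h = -8 + 2 = -6$)
$E{\left(v,m \right)} = m + v$
$F{\left(I \right)} = \frac{1}{-2 + I}$ ($F{\left(I \right)} = \frac{1}{I - 2} = \frac{1}{-2 + I}$)
$\left(54 + F{\left(E{\left(\frac{1}{\left(3 - -4\right) - 1},h \right)} \right)}\right)^{2} = \left(54 + \frac{1}{-2 - \left(6 - \frac{1}{\left(3 - -4\right) - 1}\right)}\right)^{2} = \left(54 + \frac{1}{-2 - \left(6 - \frac{1}{\left(3 + 4\right) - 1}\right)}\right)^{2} = \left(54 + \frac{1}{-2 - \left(6 - \frac{1}{7 - 1}\right)}\right)^{2} = \left(54 + \frac{1}{-2 - \left(6 - \frac{1}{6}\right)}\right)^{2} = \left(54 + \frac{1}{-2 + \left(-6 + \frac{1}{6}\right)}\right)^{2} = \left(54 + \frac{1}{-2 - \frac{35}{6}}\right)^{2} = \left(54 + \frac{1}{- \frac{47}{6}}\right)^{2} = \left(54 - \frac{6}{47}\right)^{2} = \left(\frac{2532}{47}\right)^{2} = \frac{6411024}{2209}$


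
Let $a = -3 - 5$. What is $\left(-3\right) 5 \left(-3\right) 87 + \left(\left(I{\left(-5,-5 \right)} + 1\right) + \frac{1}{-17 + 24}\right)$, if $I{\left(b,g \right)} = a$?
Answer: $\frac{27357}{7} \approx 3908.1$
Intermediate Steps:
$a = -8$
$I{\left(b,g \right)} = -8$
$\left(-3\right) 5 \left(-3\right) 87 + \left(\left(I{\left(-5,-5 \right)} + 1\right) + \frac{1}{-17 + 24}\right) = \left(-3\right) 5 \left(-3\right) 87 + \left(\left(-8 + 1\right) + \frac{1}{-17 + 24}\right) = \left(-15\right) \left(-3\right) 87 - \left(7 - \frac{1}{7}\right) = 45 \cdot 87 + \left(-7 + \frac{1}{7}\right) = 3915 - \frac{48}{7} = \frac{27357}{7}$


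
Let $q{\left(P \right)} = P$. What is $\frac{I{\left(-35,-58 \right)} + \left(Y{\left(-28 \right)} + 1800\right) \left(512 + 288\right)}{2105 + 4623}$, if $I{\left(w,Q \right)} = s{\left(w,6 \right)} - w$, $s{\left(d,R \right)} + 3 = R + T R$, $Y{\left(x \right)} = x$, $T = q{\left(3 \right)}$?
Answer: $\frac{177207}{841} \approx 210.71$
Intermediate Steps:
$T = 3$
$s{\left(d,R \right)} = -3 + 4 R$ ($s{\left(d,R \right)} = -3 + \left(R + 3 R\right) = -3 + 4 R$)
$I{\left(w,Q \right)} = 21 - w$ ($I{\left(w,Q \right)} = \left(-3 + 4 \cdot 6\right) - w = \left(-3 + 24\right) - w = 21 - w$)
$\frac{I{\left(-35,-58 \right)} + \left(Y{\left(-28 \right)} + 1800\right) \left(512 + 288\right)}{2105 + 4623} = \frac{\left(21 - -35\right) + \left(-28 + 1800\right) \left(512 + 288\right)}{2105 + 4623} = \frac{\left(21 + 35\right) + 1772 \cdot 800}{6728} = \left(56 + 1417600\right) \frac{1}{6728} = 1417656 \cdot \frac{1}{6728} = \frac{177207}{841}$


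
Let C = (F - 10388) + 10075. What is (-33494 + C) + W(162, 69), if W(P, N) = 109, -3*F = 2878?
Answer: -103972/3 ≈ -34657.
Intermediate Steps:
F = -2878/3 (F = -1/3*2878 = -2878/3 ≈ -959.33)
C = -3817/3 (C = (-2878/3 - 10388) + 10075 = -34042/3 + 10075 = -3817/3 ≈ -1272.3)
(-33494 + C) + W(162, 69) = (-33494 - 3817/3) + 109 = -104299/3 + 109 = -103972/3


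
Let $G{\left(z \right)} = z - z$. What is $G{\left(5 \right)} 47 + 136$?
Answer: $136$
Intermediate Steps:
$G{\left(z \right)} = 0$
$G{\left(5 \right)} 47 + 136 = 0 \cdot 47 + 136 = 0 + 136 = 136$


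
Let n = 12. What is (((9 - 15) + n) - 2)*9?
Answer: 36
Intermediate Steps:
(((9 - 15) + n) - 2)*9 = (((9 - 15) + 12) - 2)*9 = ((-6 + 12) - 2)*9 = (6 - 2)*9 = 4*9 = 36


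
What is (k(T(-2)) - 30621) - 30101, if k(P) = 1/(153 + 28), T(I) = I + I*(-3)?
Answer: -10990681/181 ≈ -60722.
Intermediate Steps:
T(I) = -2*I (T(I) = I - 3*I = -2*I)
k(P) = 1/181
(k(T(-2)) - 30621) - 30101 = (1/181 - 30621) - 30101 = -5542400/181 - 30101 = -10990681/181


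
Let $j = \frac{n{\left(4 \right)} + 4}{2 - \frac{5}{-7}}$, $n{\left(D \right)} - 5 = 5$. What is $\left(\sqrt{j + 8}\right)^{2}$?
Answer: $\frac{250}{19} \approx 13.158$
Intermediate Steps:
$n{\left(D \right)} = 10$ ($n{\left(D \right)} = 5 + 5 = 10$)
$j = \frac{98}{19}$ ($j = \frac{10 + 4}{2 - \frac{5}{-7}} = \frac{14}{2 - - \frac{5}{7}} = \frac{14}{2 + \frac{5}{7}} = \frac{14}{\frac{19}{7}} = 14 \cdot \frac{7}{19} = \frac{98}{19} \approx 5.1579$)
$\left(\sqrt{j + 8}\right)^{2} = \left(\sqrt{\frac{98}{19} + 8}\right)^{2} = \left(\sqrt{\frac{250}{19}}\right)^{2} = \left(\frac{5 \sqrt{190}}{19}\right)^{2} = \frac{250}{19}$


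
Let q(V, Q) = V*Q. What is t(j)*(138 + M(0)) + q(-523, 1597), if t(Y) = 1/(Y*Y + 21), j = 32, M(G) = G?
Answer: -872816257/1045 ≈ -8.3523e+5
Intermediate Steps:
t(Y) = 1/(21 + Y**2) (t(Y) = 1/(Y**2 + 21) = 1/(21 + Y**2))
q(V, Q) = Q*V
t(j)*(138 + M(0)) + q(-523, 1597) = (138 + 0)/(21 + 32**2) + 1597*(-523) = 138/(21 + 1024) - 835231 = 138/1045 - 835231 = -872816257/1045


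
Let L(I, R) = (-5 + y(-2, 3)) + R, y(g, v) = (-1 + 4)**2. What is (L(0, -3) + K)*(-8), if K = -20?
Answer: 152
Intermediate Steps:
y(g, v) = 9 (y(g, v) = 3**2 = 9)
L(I, R) = 4 + R (L(I, R) = (-5 + 9) + R = 4 + R)
(L(0, -3) + K)*(-8) = ((4 - 3) - 20)*(-8) = (1 - 20)*(-8) = -19*(-8) = 152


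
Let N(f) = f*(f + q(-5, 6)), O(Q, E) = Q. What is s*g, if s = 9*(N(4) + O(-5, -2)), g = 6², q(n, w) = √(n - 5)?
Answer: 3564 + 1296*I*√10 ≈ 3564.0 + 4098.3*I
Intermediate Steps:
q(n, w) = √(-5 + n)
N(f) = f*(f + I*√10) (N(f) = f*(f + √(-5 - 5)) = f*(f + √(-10)) = f*(f + I*√10))
g = 36
s = 99 + 36*I*√10 (s = 9*(4*(4 + I*√10) - 5) = 9*((16 + 4*I*√10) - 5) = 9*(11 + 4*I*√10) = 99 + 36*I*√10 ≈ 99.0 + 113.84*I)
s*g = (99 + 36*I*√10)*36 = 3564 + 1296*I*√10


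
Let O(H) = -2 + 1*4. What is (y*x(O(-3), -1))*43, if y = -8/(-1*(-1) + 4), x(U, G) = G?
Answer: 344/5 ≈ 68.800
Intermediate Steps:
O(H) = 2 (O(H) = -2 + 4 = 2)
y = -8/5 (y = -8/(1 + 4) = -8/5 ≈ -1.6000)
(y*x(O(-3), -1))*43 = -8/5*(-1)*43 = (8/5)*43 = 344/5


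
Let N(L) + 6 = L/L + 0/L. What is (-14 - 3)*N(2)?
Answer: 85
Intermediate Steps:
N(L) = -5 (N(L) = -6 + (L/L + 0/L) = -6 + (1 + 0) = -6 + 1 = -5)
(-14 - 3)*N(2) = (-14 - 3)*(-5) = -17*(-5) = 85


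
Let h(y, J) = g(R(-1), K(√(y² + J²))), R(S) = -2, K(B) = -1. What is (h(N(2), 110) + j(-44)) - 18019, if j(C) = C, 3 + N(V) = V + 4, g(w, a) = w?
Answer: -18065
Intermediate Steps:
N(V) = 1 + V (N(V) = -3 + (V + 4) = -3 + (4 + V) = 1 + V)
h(y, J) = -2
(h(N(2), 110) + j(-44)) - 18019 = (-2 - 44) - 18019 = -46 - 18019 = -18065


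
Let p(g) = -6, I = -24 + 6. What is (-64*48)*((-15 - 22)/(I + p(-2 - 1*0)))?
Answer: -4736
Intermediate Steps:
I = -18
(-64*48)*((-15 - 22)/(I + p(-2 - 1*0))) = (-64*48)*((-15 - 22)/(-18 - 6)) = -(-113664)/(-24) = -(-113664)*(-1)/24 = -3072*37/24 = -4736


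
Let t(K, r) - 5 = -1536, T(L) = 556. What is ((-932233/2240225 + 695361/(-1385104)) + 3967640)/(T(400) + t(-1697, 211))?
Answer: -4103788099022474181/1008456997730000 ≈ -4069.4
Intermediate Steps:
t(K, r) = -1531 (t(K, r) = 5 - 1536 = -1531)
((-932233/2240225 + 695361/(-1385104)) + 3967640)/(T(400) + t(-1697, 211)) = ((-932233/2240225 + 695361/(-1385104)) + 3967640)/(556 - 1531) = ((-932233*1/2240225 + 695361*(-1/1385104)) + 3967640)/(-975) = ((-932233/2240225 - 695361/1385104) + 3967640)*(-1/975) = (-2849004753457/3102944608400 + 3967640)*(-1/975) = (12311364297067422543/3102944608400)*(-1/975) = -4103788099022474181/1008456997730000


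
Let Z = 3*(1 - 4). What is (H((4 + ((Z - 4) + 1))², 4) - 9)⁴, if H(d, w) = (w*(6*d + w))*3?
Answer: 466327137862881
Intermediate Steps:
Z = -9 (Z = 3*(-3) = -9)
H(d, w) = 3*w*(w + 6*d) (H(d, w) = (w*(w + 6*d))*3 = 3*w*(w + 6*d))
(H((4 + ((Z - 4) + 1))², 4) - 9)⁴ = (3*4*(4 + 6*(4 + ((-9 - 4) + 1))²) - 9)⁴ = (3*4*(4 + 6*(4 + (-13 + 1))²) - 9)⁴ = (3*4*(4 + 6*(4 - 12)²) - 9)⁴ = (3*4*(4 + 6*(-8)²) - 9)⁴ = (3*4*(4 + 6*64) - 9)⁴ = (3*4*(4 + 384) - 9)⁴ = (3*4*388 - 9)⁴ = (4656 - 9)⁴ = 4647⁴ = 466327137862881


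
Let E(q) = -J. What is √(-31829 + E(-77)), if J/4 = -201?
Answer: 5*I*√1241 ≈ 176.14*I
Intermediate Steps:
J = -804 (J = 4*(-201) = -804)
E(q) = 804 (E(q) = -1*(-804) = 804)
√(-31829 + E(-77)) = √(-31829 + 804) = √(-31025) = 5*I*√1241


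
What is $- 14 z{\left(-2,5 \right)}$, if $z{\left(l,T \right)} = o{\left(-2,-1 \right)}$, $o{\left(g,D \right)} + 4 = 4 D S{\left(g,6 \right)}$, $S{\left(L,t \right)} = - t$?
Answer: $-280$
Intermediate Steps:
$o{\left(g,D \right)} = -4 - 24 D$ ($o{\left(g,D \right)} = -4 + 4 D \left(\left(-1\right) 6\right) = -4 + 4 D \left(-6\right) = -4 - 24 D$)
$z{\left(l,T \right)} = 20$ ($z{\left(l,T \right)} = -4 - -24 = -4 + 24 = 20$)
$- 14 z{\left(-2,5 \right)} = \left(-14\right) 20 = -280$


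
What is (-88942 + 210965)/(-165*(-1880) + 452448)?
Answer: 122023/762648 ≈ 0.16000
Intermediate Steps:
(-88942 + 210965)/(-165*(-1880) + 452448) = 122023/(310200 + 452448) = 122023/762648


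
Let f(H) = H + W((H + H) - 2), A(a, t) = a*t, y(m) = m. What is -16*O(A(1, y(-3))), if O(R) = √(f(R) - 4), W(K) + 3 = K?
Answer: -48*I*√2 ≈ -67.882*I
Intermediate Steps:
W(K) = -3 + K
f(H) = -5 + 3*H (f(H) = H + (-3 + ((H + H) - 2)) = H + (-3 + (2*H - 2)) = H + (-3 + (-2 + 2*H)) = H + (-5 + 2*H) = -5 + 3*H)
O(R) = √(-9 + 3*R) (O(R) = √((-5 + 3*R) - 4) = √(-9 + 3*R))
-16*O(A(1, y(-3))) = -16*√(-9 + 3*(1*(-3))) = -16*√(-9 + 3*(-3)) = -16*√(-9 - 9) = -48*I*√2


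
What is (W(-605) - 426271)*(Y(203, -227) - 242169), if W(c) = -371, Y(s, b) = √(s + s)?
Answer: 103319466498 - 426642*√406 ≈ 1.0331e+11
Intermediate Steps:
Y(s, b) = √2*√s (Y(s, b) = √(2*s) = √2*√s)
(W(-605) - 426271)*(Y(203, -227) - 242169) = (-371 - 426271)*(√2*√203 - 242169) = -426642*(√406 - 242169) = -426642*(-242169 + √406) = 103319466498 - 426642*√406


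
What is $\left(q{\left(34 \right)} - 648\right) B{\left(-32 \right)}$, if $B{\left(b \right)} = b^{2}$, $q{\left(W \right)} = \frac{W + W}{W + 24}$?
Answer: $- \frac{19208192}{29} \approx -6.6235 \cdot 10^{5}$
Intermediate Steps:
$q{\left(W \right)} = \frac{2 W}{24 + W}$
$\left(q{\left(34 \right)} - 648\right) B{\left(-32 \right)} = \left(2 \cdot 34 \frac{1}{24 + 34} - 648\right) \left(-32\right)^{2} = \left(2 \cdot 34 \cdot \frac{1}{58} - 648\right) 1024 = \left(\frac{34}{29} - 648\right) 1024 = \left(- \frac{18758}{29}\right) 1024 = - \frac{19208192}{29}$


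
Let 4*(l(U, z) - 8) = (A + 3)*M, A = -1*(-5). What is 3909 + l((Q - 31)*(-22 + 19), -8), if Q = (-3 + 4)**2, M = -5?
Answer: 3907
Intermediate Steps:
Q = 1 (Q = 1**2 = 1)
A = 5
l(U, z) = -2 (l(U, z) = 8 + ((5 + 3)*(-5))/4 = 8 + (8*(-5))/4 = 8 + (1/4)*(-40) = 8 - 10 = -2)
3909 + l((Q - 31)*(-22 + 19), -8) = 3909 - 2 = 3907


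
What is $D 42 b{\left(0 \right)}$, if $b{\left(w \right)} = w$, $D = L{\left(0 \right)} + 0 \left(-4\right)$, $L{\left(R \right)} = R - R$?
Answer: $0$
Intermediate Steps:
$L{\left(R \right)} = 0$
$D = 0$ ($D = 0 + 0 \left(-4\right) = 0 + 0 = 0$)
$D 42 b{\left(0 \right)} = 0 \cdot 42 \cdot 0 = 0 \cdot 0 = 0$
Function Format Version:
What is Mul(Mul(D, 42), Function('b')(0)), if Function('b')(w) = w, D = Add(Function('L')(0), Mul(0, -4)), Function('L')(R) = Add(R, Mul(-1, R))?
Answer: 0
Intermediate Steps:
Function('L')(R) = 0
D = 0 (D = Add(0, Mul(0, -4)) = Add(0, 0) = 0)
Mul(Mul(D, 42), Function('b')(0)) = Mul(Mul(0, 42), 0) = Mul(0, 0) = 0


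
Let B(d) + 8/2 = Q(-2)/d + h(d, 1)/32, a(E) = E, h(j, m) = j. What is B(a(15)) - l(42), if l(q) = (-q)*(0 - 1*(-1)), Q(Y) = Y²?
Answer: 18593/480 ≈ 38.735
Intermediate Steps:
l(q) = -q (l(q) = (-q)*(0 + 1) = -q*1 = -q)
B(d) = -4 + 4/d + d/32 (B(d) = -4 + ((-2)²/d + d/32) = -4 + (4/d + d*(1/32)) = -4 + (4/d + d/32) = -4 + 4/d + d/32)
B(a(15)) - l(42) = (-4 + 4/15 + (1/32)*15) - (-1)*42 = (-4 + 4*(1/15) + 15/32) - 1*(-42) = (-4 + 4/15 + 15/32) + 42 = -1567/480 + 42 = 18593/480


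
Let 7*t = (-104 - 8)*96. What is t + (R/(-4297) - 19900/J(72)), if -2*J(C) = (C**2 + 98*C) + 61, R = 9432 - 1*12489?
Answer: -80980337035/52857397 ≈ -1532.1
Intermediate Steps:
R = -3057 (R = 9432 - 12489 = -3057)
J(C) = -61/2 - 49*C - C**2/2 (J(C) = -((C**2 + 98*C) + 61)/2 = -(61 + C**2 + 98*C)/2 = -61/2 - 49*C - C**2/2)
t = -1536 (t = ((-104 - 8)*96)/7 = (-112*96)/7 = (1/7)*(-10752) = -1536)
t + (R/(-4297) - 19900/J(72)) = -1536 + (-3057/(-4297) - 19900/(-61/2 - 49*72 - 1/2*72**2)) = -1536 + (-3057*(-1/4297) - 19900/(-61/2 - 3528 - 1/2*5184)) = -1536 + (3057/4297 - 19900/(-61/2 - 3528 - 2592)) = -1536 + (3057/4297 - 19900/(-12301/2)) = -1536 + (3057/4297 - 19900*(-2/12301)) = -1536 + (3057/4297 + 39800/12301) = -1536 + 208624757/52857397 = -80980337035/52857397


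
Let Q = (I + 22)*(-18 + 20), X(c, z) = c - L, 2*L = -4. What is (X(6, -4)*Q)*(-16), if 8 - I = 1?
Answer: -7424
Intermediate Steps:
I = 7 (I = 8 - 1*1 = 8 - 1 = 7)
L = -2 (L = (1/2)*(-4) = -2)
X(c, z) = 2 + c (X(c, z) = c - 1*(-2) = c + 2 = 2 + c)
Q = 58 (Q = (7 + 22)*(-18 + 20) = 29*2 = 58)
(X(6, -4)*Q)*(-16) = ((2 + 6)*58)*(-16) = (8*58)*(-16) = 464*(-16) = -7424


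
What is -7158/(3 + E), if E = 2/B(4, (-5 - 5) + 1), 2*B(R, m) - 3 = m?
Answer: -21474/7 ≈ -3067.7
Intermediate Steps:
B(R, m) = 3/2 + m/2
E = -2/3 (E = 2/(3/2 + ((-5 - 5) + 1)/2) = 2/(3/2 + (-10 + 1)/2) = 2/(3/2 + (1/2)*(-9)) = 2/(3/2 - 9/2) = 2/(-3) = 2*(-1/3) = -2/3 ≈ -0.66667)
-7158/(3 + E) = -7158/(3 - 2/3) = -7158/(7/3) = (3/7)*(-7158) = -21474/7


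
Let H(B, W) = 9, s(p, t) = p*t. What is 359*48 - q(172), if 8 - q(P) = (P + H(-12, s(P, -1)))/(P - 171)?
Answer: 17405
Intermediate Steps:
q(P) = 8 - (9 + P)/(-171 + P) (q(P) = 8 - (P + 9)/(P - 171) = 8 - (9 + P)/(-171 + P))
359*48 - q(172) = 359*48 - (-1377 + 7*172)/(-171 + 172) = 17232 - (-1377 + 1204)/1 = 17232 - (-173) = 17232 - 1*(-173) = 17232 + 173 = 17405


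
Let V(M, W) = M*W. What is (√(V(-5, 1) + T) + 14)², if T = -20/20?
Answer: (14 + I*√6)² ≈ 190.0 + 68.586*I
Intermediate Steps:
T = -1 (T = -20*1/20 = -1)
(√(V(-5, 1) + T) + 14)² = (√(-5*1 - 1) + 14)² = (√(-5 - 1) + 14)² = (√(-6) + 14)² = (I*√6 + 14)² = (14 + I*√6)²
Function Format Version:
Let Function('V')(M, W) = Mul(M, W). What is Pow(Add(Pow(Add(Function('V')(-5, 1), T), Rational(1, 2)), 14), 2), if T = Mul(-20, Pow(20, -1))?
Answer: Pow(Add(14, Mul(I, Pow(6, Rational(1, 2)))), 2) ≈ Add(190.00, Mul(68.586, I))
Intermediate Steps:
T = -1 (T = Mul(-20, Rational(1, 20)) = -1)
Pow(Add(Pow(Add(Function('V')(-5, 1), T), Rational(1, 2)), 14), 2) = Pow(Add(Pow(Add(Mul(-5, 1), -1), Rational(1, 2)), 14), 2) = Pow(Add(Pow(Add(-5, -1), Rational(1, 2)), 14), 2) = Pow(Add(Pow(-6, Rational(1, 2)), 14), 2) = Pow(Add(Mul(I, Pow(6, Rational(1, 2))), 14), 2) = Pow(Add(14, Mul(I, Pow(6, Rational(1, 2)))), 2)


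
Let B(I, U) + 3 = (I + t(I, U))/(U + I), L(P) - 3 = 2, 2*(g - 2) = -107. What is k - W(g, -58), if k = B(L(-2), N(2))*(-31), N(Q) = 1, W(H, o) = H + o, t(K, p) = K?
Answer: 905/6 ≈ 150.83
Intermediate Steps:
g = -103/2 (g = 2 + (½)*(-107) = 2 - 107/2 = -103/2 ≈ -51.500)
L(P) = 5 (L(P) = 3 + 2 = 5)
B(I, U) = -3 + 2*I/(I + U) (B(I, U) = -3 + (I + I)/(U + I) = -3 + (2*I)/(I + U) = -3 + 2*I/(I + U))
k = 124/3 (k = ((-1*5 - 3*1)/(5 + 1))*(-31) = ((-5 - 3)/6)*(-31) = ((⅙)*(-8))*(-31) = -4/3*(-31) = 124/3 ≈ 41.333)
k - W(g, -58) = 124/3 - (-103/2 - 58) = 124/3 - 1*(-219/2) = 124/3 + 219/2 = 905/6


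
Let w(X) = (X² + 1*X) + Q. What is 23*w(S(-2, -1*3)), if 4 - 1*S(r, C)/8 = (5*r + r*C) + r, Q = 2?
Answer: 149086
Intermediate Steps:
S(r, C) = 32 - 48*r - 8*C*r (S(r, C) = 32 - 8*((5*r + r*C) + r) = 32 - 8*((5*r + C*r) + r) = 32 - 8*(6*r + C*r) = 32 + (-48*r - 8*C*r) = 32 - 48*r - 8*C*r)
w(X) = 2 + X + X² (w(X) = (X² + 1*X) + 2 = (X² + X) + 2 = (X + X²) + 2 = 2 + X + X²)
23*w(S(-2, -1*3)) = 23*(2 + (32 - 48*(-2) - 8*(-1*3)*(-2)) + (32 - 48*(-2) - 8*(-1*3)*(-2))²) = 23*(2 + (32 + 96 - 8*(-3)*(-2)) + (32 + 96 - 8*(-3)*(-2))²) = 23*(2 + (32 + 96 - 48) + (32 + 96 - 48)²) = 23*(2 + 80 + 80²) = 23*(2 + 80 + 6400) = 23*6482 = 149086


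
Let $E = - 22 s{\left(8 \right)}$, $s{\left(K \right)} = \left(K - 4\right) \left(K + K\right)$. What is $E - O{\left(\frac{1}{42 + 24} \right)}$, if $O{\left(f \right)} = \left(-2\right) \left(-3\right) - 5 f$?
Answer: $- \frac{93319}{66} \approx -1413.9$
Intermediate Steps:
$s{\left(K \right)} = 2 K \left(-4 + K\right)$ ($s{\left(K \right)} = \left(-4 + K\right) 2 K = 2 K \left(-4 + K\right)$)
$O{\left(f \right)} = 6 - 5 f$
$E = -1408$ ($E = - 22 \cdot 2 \cdot 8 \left(-4 + 8\right) = - 22 \cdot 2 \cdot 8 \cdot 4 = \left(-22\right) 64 = -1408$)
$E - O{\left(\frac{1}{42 + 24} \right)} = -1408 - \left(6 - \frac{5}{42 + 24}\right) = -1408 - \left(6 - \frac{5}{66}\right) = -1408 - \frac{391}{66} = - \frac{93319}{66}$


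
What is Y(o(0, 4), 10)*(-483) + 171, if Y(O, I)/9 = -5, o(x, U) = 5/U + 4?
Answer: 21906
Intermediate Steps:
o(x, U) = 4 + 5/U
Y(O, I) = -45 (Y(O, I) = 9*(-5) = -45)
Y(o(0, 4), 10)*(-483) + 171 = -45*(-483) + 171 = 21735 + 171 = 21906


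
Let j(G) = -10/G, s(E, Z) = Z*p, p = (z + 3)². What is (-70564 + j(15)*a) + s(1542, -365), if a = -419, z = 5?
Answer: -280934/3 ≈ -93645.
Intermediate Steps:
p = 64 (p = (5 + 3)² = 8² = 64)
s(E, Z) = 64*Z (s(E, Z) = Z*64 = 64*Z)
(-70564 + j(15)*a) + s(1542, -365) = (-70564 - 10/15*(-419)) + 64*(-365) = (-70564 - 10*1/15*(-419)) - 23360 = (-70564 - ⅔*(-419)) - 23360 = (-70564 + 838/3) - 23360 = -210854/3 - 23360 = -280934/3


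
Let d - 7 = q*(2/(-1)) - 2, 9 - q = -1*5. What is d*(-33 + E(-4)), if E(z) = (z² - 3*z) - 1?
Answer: 138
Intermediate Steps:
q = 14 (q = 9 - (-1)*5 = 9 - 1*(-5) = 9 + 5 = 14)
d = -23 (d = 7 + (14*(2/(-1)) - 2) = 7 + (14*(2*(-1)) - 2) = 7 + (14*(-2) - 2) = 7 + (-28 - 2) = 7 - 30 = -23)
E(z) = -1 + z² - 3*z
d*(-33 + E(-4)) = -23*(-33 + (-1 + (-4)² - 3*(-4))) = -23*(-33 + (-1 + 16 + 12)) = -23*(-33 + 27) = -23*(-6) = 138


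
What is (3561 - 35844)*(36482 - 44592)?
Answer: 261815130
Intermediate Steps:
(3561 - 35844)*(36482 - 44592) = -32283*(-8110) = 261815130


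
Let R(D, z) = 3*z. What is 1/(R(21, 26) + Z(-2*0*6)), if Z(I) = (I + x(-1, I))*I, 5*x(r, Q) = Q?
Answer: 1/78 ≈ 0.012821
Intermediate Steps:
x(r, Q) = Q/5
Z(I) = 6*I**2/5 (Z(I) = (I + I/5)*I = (6*I/5)*I = 6*I**2/5)
1/(R(21, 26) + Z(-2*0*6)) = 1/(3*26 + 6*(-2*0*6)**2/5) = 1/(78 + 6*(0*6)**2/5) = 1/(78 + (6/5)*0**2) = 1/(78 + (6/5)*0) = 1/(78 + 0) = 1/78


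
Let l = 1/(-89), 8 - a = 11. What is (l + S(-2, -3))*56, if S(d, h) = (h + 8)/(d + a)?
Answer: -5040/89 ≈ -56.629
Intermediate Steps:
a = -3 (a = 8 - 1*11 = 8 - 11 = -3)
l = -1/89 ≈ -0.011236
S(d, h) = (8 + h)/(-3 + d) (S(d, h) = (h + 8)/(d - 3) = (8 + h)/(-3 + d))
(l + S(-2, -3))*56 = (-1/89 + (8 - 3)/(-3 - 2))*56 = (-1/89 + 5/(-5))*56 = (-1/89 - 1/5*5)*56 = (-1/89 - 1)*56 = -90/89*56 = -5040/89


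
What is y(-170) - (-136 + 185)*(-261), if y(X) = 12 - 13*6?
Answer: 12723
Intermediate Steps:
y(X) = -66 (y(X) = 12 - 78 = -66)
y(-170) - (-136 + 185)*(-261) = -66 - (-136 + 185)*(-261) = -66 - 49*(-261) = -66 - 1*(-12789) = -66 + 12789 = 12723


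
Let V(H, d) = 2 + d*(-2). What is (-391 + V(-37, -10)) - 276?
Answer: -645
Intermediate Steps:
V(H, d) = 2 - 2*d
(-391 + V(-37, -10)) - 276 = (-391 + (2 - 2*(-10))) - 276 = (-391 + (2 + 20)) - 276 = (-391 + 22) - 276 = -369 - 276 = -645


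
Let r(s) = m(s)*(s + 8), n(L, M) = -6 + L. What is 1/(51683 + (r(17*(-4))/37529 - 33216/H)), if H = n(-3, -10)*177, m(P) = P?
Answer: 19927899/1030351291585 ≈ 1.9341e-5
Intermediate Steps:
r(s) = s*(8 + s) (r(s) = s*(s + 8) = s*(8 + s))
H = -1593 (H = (-6 - 3)*177 = -9*177 = -1593)
1/(51683 + (r(17*(-4))/37529 - 33216/H)) = 1/(51683 + (((17*(-4))*(8 + 17*(-4)))/37529 - 33216/(-1593))) = 1/(51683 + (-68*(8 - 68)*(1/37529) - 33216*(-1/1593))) = 1/(51683 + (-68*(-60)*(1/37529) + 11072/531)) = 1/(51683 + (4080*(1/37529) + 11072/531)) = 1/(51683 + (4080/37529 + 11072/531)) = 1/(51683 + 417687568/19927899) = 1/(1030351291585/19927899) = 19927899/1030351291585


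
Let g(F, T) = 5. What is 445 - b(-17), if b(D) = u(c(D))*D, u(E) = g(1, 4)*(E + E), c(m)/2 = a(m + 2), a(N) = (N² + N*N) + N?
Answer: 148345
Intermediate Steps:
a(N) = N + 2*N² (a(N) = (N² + N²) + N = 2*N² + N = N + 2*N²)
c(m) = 2*(2 + m)*(5 + 2*m) (c(m) = 2*((m + 2)*(1 + 2*(m + 2))) = 2*((2 + m)*(1 + 2*(2 + m))) = 2*((2 + m)*(1 + (4 + 2*m))) = 2*((2 + m)*(5 + 2*m)) = 2*(2 + m)*(5 + 2*m))
u(E) = 10*E (u(E) = 5*(E + E) = 5*(2*E) = 10*E)
b(D) = 20*D*(2 + D)*(5 + 2*D) (b(D) = (10*(2*(2 + D)*(5 + 2*D)))*D = (20*(2 + D)*(5 + 2*D))*D = 20*D*(2 + D)*(5 + 2*D))
445 - b(-17) = 445 - 20*(-17)*(2 - 17)*(5 + 2*(-17)) = 445 - 20*(-17)*(-15)*(5 - 34) = 445 - 20*(-17)*(-15)*(-29) = 445 - 1*(-147900) = 445 + 147900 = 148345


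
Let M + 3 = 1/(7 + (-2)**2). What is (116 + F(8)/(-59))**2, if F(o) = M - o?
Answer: 5685763216/421201 ≈ 13499.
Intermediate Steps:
M = -32/11 (M = -3 + 1/(7 + (-2)**2) = -3 + 1/(7 + 4) = -3 + 1/11 = -32/11 ≈ -2.9091)
F(o) = -32/11 - o
(116 + F(8)/(-59))**2 = (116 + (-32/11 - 1*8)/(-59))**2 = (116 + (-32/11 - 8)*(-1/59))**2 = (116 - 120/11*(-1/59))**2 = (116 + 120/649)**2 = (75404/649)**2 = 5685763216/421201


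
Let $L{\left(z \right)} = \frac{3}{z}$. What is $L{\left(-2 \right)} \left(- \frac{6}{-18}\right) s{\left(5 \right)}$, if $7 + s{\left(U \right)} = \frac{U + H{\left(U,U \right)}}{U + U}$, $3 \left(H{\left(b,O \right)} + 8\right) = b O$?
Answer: $\frac{97}{30} \approx 3.2333$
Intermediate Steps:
$H{\left(b,O \right)} = -8 + \frac{O b}{3}$ ($H{\left(b,O \right)} = -8 + \frac{b O}{3} = -8 + \frac{O b}{3}$)
$s{\left(U \right)} = -7 + \frac{-8 + U + \frac{U^{2}}{3}}{2 U}$ ($s{\left(U \right)} = -7 + \frac{U + \left(-8 + \frac{U U}{3}\right)}{U + U} = -7 + \frac{U + \left(-8 + \frac{U^{2}}{3}\right)}{2 U} = -7 + \left(-8 + U + \frac{U^{2}}{3}\right) \frac{1}{2 U} = -7 + \frac{-8 + U + \frac{U^{2}}{3}}{2 U}$)
$L{\left(-2 \right)} \left(- \frac{6}{-18}\right) s{\left(5 \right)} = \frac{3}{-2} \left(- \frac{6}{-18}\right) \left(- \frac{13}{2} - \frac{4}{5} + \frac{1}{6} \cdot 5\right) = 3 \left(- \frac{1}{2}\right) \left(\left(-6\right) \left(- \frac{1}{18}\right)\right) \left(- \frac{13}{2} - \frac{4}{5} + \frac{5}{6}\right) = \left(- \frac{3}{2}\right) \frac{1}{3} \left(- \frac{13}{2} - \frac{4}{5} + \frac{5}{6}\right) = \left(- \frac{1}{2}\right) \left(- \frac{97}{15}\right) = \frac{97}{30}$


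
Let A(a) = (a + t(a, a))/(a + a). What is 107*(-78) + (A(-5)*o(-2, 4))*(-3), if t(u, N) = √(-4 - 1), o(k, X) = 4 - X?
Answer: -8346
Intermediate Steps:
t(u, N) = I*√5 (t(u, N) = √(-5) = I*√5)
A(a) = (a + I*√5)/(2*a) (A(a) = (a + I*√5)/(a + a) = (a + I*√5)/((2*a)) = (a + I*√5)*(1/(2*a)) = (a + I*√5)/(2*a))
107*(-78) + (A(-5)*o(-2, 4))*(-3) = 107*(-78) + (((½)*(-5 + I*√5)/(-5))*(4 - 1*4))*(-3) = -8346 + (((½)*(-⅕)*(-5 + I*√5))*(4 - 4))*(-3) = -8346 + ((½ - I*√5/10)*0)*(-3) = -8346 + 0*(-3) = -8346 + 0 = -8346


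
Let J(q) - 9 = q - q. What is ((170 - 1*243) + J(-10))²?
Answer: 4096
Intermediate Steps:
J(q) = 9 (J(q) = 9 + (q - q) = 9 + 0 = 9)
((170 - 1*243) + J(-10))² = ((170 - 1*243) + 9)² = ((170 - 243) + 9)² = (-73 + 9)² = (-64)² = 4096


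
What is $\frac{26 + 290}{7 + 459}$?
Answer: $\frac{158}{233} \approx 0.67811$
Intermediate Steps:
$\frac{26 + 290}{7 + 459} = \frac{316}{466} = 316 \cdot \frac{1}{466} = \frac{158}{233}$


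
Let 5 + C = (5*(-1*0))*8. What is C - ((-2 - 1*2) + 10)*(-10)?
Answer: 55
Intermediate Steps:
C = -5 (C = -5 + (5*(-1*0))*8 = -5 + (5*0)*8 = -5 + 0*8 = -5 + 0 = -5)
C - ((-2 - 1*2) + 10)*(-10) = -5 - ((-2 - 1*2) + 10)*(-10) = -5 - ((-2 - 2) + 10)*(-10) = -5 - (-4 + 10)*(-10) = -5 - 6*(-10) = -5 - 1*(-60) = -5 + 60 = 55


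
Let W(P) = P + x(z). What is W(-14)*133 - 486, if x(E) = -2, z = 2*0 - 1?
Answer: -2614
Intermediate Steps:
z = -1 (z = 0 - 1 = -1)
W(P) = -2 + P (W(P) = P - 2 = -2 + P)
W(-14)*133 - 486 = (-2 - 14)*133 - 486 = -16*133 - 486 = -2128 - 486 = -2614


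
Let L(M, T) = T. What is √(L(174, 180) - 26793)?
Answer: 3*I*√2957 ≈ 163.14*I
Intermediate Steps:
√(L(174, 180) - 26793) = √(180 - 26793) = √(-26613) = 3*I*√2957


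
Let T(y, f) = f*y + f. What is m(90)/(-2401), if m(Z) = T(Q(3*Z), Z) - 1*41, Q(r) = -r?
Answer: 24251/2401 ≈ 10.100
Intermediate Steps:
T(y, f) = f + f*y
m(Z) = -41 + Z*(1 - 3*Z) (m(Z) = Z*(1 - 3*Z) - 1*41 = Z*(1 - 3*Z) - 41 = -41 + Z*(1 - 3*Z))
m(90)/(-2401) = (-41 + 90 - 3*90²)/(-2401) = (-41 + 90 - 3*8100)*(-1/2401) = (-41 + 90 - 24300)*(-1/2401) = -24251*(-1/2401) = 24251/2401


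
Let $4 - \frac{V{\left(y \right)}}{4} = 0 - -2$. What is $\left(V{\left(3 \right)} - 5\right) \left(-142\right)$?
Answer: $-426$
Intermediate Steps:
$V{\left(y \right)} = 8$ ($V{\left(y \right)} = 16 - 4 \left(0 - -2\right) = 16 - 4 \left(0 + 2\right) = 16 - 8 = 8$)
$\left(V{\left(3 \right)} - 5\right) \left(-142\right) = \left(8 - 5\right) \left(-142\right) = 3 \left(-142\right) = -426$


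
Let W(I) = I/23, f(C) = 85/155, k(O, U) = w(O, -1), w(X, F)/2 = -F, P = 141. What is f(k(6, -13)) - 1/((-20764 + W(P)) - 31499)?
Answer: 20433149/37259148 ≈ 0.54841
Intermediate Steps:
w(X, F) = -2*F (w(X, F) = 2*(-F) = -2*F)
k(O, U) = 2 (k(O, U) = -2*(-1) = 2)
f(C) = 17/31 (f(C) = 85*(1/155) = 17/31)
W(I) = I/23 (W(I) = I*(1/23) = I/23)
f(k(6, -13)) - 1/((-20764 + W(P)) - 31499) = 17/31 - 1/((-20764 + (1/23)*141) - 31499) = 17/31 - 1/((-20764 + 141/23) - 31499) = 17/31 - 1/(-477431/23 - 31499) = 17/31 - 1/(-1201908/23) = 17/31 - 1*(-23/1201908) = 17/31 + 23/1201908 = 20433149/37259148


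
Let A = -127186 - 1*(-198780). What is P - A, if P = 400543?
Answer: 328949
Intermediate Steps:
A = 71594 (A = -127186 + 198780 = 71594)
P - A = 400543 - 1*71594 = 400543 - 71594 = 328949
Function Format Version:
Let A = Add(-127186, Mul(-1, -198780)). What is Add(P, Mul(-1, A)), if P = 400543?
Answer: 328949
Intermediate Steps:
A = 71594 (A = Add(-127186, 198780) = 71594)
Add(P, Mul(-1, A)) = Add(400543, Mul(-1, 71594)) = Add(400543, -71594) = 328949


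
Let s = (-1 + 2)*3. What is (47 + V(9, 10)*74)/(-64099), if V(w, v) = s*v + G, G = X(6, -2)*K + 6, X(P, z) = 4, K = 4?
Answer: -3895/64099 ≈ -0.060765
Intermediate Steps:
G = 22 (G = 4*4 + 6 = 16 + 6 = 22)
s = 3 (s = 1*3 = 3)
V(w, v) = 22 + 3*v (V(w, v) = 3*v + 22 = 22 + 3*v)
(47 + V(9, 10)*74)/(-64099) = (47 + (22 + 3*10)*74)/(-64099) = (47 + (22 + 30)*74)*(-1/64099) = (47 + 52*74)*(-1/64099) = (47 + 3848)*(-1/64099) = 3895*(-1/64099) = -3895/64099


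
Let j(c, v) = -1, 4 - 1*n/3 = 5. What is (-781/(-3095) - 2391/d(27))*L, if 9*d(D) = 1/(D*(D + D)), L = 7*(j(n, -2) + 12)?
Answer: -7477062046993/3095 ≈ -2.4159e+9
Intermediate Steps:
n = -3 (n = 12 - 3*5 = 12 - 15 = -3)
L = 77 (L = 7*(-1 + 12) = 7*11 = 77)
d(D) = 1/(18*D²) (d(D) = 1/(9*((D*(D + D)))) = 1/(9*((D*(2*D)))) = 1/(9*((2*D²))) = (1/(2*D²))/9 = 1/(18*D²))
(-781/(-3095) - 2391/d(27))*L = (-781/(-3095) - 2391/((1/18)/27²))*77 = (-781*(-1/3095) - 2391/((1/18)*(1/729)))*77 = (781/3095 - 2391/1/13122)*77 = (781/3095 - 2391*13122)*77 = (781/3095 - 31374702)*77 = -97104701909/3095*77 = -7477062046993/3095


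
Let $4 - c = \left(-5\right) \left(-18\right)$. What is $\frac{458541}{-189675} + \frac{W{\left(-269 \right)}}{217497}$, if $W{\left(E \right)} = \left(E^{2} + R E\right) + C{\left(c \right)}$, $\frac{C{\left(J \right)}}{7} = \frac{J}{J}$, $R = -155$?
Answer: $- \frac{964152992}{509305475} \approx -1.8931$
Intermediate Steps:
$c = -86$ ($c = 4 - \left(-5\right) \left(-18\right) = 4 - 90 = -86$)
$C{\left(J \right)} = 7$ ($C{\left(J \right)} = 7 \frac{J}{J} = 7 \cdot 1 = 7$)
$W{\left(E \right)} = 7 + E^{2} - 155 E$ ($W{\left(E \right)} = \left(E^{2} - 155 E\right) + 7 = 7 + E^{2} - 155 E$)
$\frac{458541}{-189675} + \frac{W{\left(-269 \right)}}{217497} = \frac{458541}{-189675} + \frac{7 + \left(-269\right)^{2} - -41695}{217497} = 458541 \left(- \frac{1}{189675}\right) + \left(7 + 72361 + 41695\right) \frac{1}{217497} = - \frac{16983}{7025} + 114063 \cdot \frac{1}{217497} = - \frac{16983}{7025} + \frac{38021}{72499} = - \frac{964152992}{509305475}$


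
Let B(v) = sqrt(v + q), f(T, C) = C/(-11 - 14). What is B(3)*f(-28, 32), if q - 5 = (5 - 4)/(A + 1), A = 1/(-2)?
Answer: -32*sqrt(10)/25 ≈ -4.0477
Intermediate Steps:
A = -1/2 ≈ -0.50000
q = 7 (q = 5 + (5 - 4)/(-1/2 + 1) = 5 + 1/(1/2) = 5 + 1*2 = 5 + 2 = 7)
f(T, C) = -C/25 (f(T, C) = C/(-25) = C*(-1/25) = -C/25)
B(v) = sqrt(7 + v) (B(v) = sqrt(v + 7) = sqrt(7 + v))
B(3)*f(-28, 32) = sqrt(7 + 3)*(-1/25*32) = sqrt(10)*(-32/25) = -32*sqrt(10)/25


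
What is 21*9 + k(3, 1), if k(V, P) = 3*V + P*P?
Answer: 199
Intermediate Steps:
k(V, P) = P² + 3*V (k(V, P) = 3*V + P² = P² + 3*V)
21*9 + k(3, 1) = 21*9 + (1² + 3*3) = 189 + (1 + 9) = 189 + 10 = 199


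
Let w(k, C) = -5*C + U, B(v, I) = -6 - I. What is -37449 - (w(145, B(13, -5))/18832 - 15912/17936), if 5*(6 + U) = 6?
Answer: -3952774137641/105553360 ≈ -37448.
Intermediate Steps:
U = -24/5 (U = -6 + (⅕)*6 = -6 + 6/5 = -24/5 ≈ -4.8000)
w(k, C) = -24/5 - 5*C (w(k, C) = -5*C - 24/5 = -24/5 - 5*C)
-37449 - (w(145, B(13, -5))/18832 - 15912/17936) = -37449 - ((-24/5 - 5*(-6 - 1*(-5)))/18832 - 15912/17936) = -37449 - ((-24/5 - 5*(-6 + 5))*(1/18832) - 15912*1/17936) = -37449 - ((-24/5 - 5*(-1))*(1/18832) - 1989/2242) = -37449 - ((-24/5 + 5)*(1/18832) - 1989/2242) = -37449 - ((⅕)*(1/18832) - 1989/2242) = -37449 - (1/94160 - 1989/2242) = -37449 - 1*(-93640999/105553360) = -37449 + 93640999/105553360 = -3952774137641/105553360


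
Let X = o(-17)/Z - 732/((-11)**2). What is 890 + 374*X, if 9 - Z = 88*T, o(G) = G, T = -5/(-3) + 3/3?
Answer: -10011532/7447 ≈ -1344.4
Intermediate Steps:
T = 8/3 (T = -5*(-1/3) + 3*(1/3) = 5/3 + 1 = 8/3 ≈ 2.6667)
Z = -677/3 (Z = 9 - 88*8/3 = 9 - 1*704/3 = 9 - 704/3 = -677/3 ≈ -225.67)
X = -489393/81917 (X = -17/(-677/3) - 732/((-11)**2) = -17*(-3/677) - 732/121 = 51/677 - 732*1/121 = 51/677 - 732/121 = -489393/81917 ≈ -5.9743)
890 + 374*X = 890 + 374*(-489393/81917) = 890 - 16639362/7447 = -10011532/7447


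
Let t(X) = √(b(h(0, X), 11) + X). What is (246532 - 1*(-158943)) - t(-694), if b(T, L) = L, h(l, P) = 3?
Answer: 405475 - I*√683 ≈ 4.0548e+5 - 26.134*I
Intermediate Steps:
t(X) = √(11 + X)
(246532 - 1*(-158943)) - t(-694) = (246532 - 1*(-158943)) - √(11 - 694) = (246532 + 158943) - √(-683) = 405475 - I*√683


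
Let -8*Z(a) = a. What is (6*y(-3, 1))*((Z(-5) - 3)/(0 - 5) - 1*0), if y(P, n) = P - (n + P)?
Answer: -57/20 ≈ -2.8500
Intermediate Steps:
Z(a) = -a/8
y(P, n) = -n (y(P, n) = P - (P + n) = P + (-P - n) = -n)
(6*y(-3, 1))*((Z(-5) - 3)/(0 - 5) - 1*0) = (6*(-1*1))*((-⅛*(-5) - 3)/(0 - 5) - 1*0) = (6*(-1))*((5/8 - 3)/(-5) + 0) = -6*(-19/8*(-⅕) + 0) = -6*(19/40 + 0) = -6*19/40 = -57/20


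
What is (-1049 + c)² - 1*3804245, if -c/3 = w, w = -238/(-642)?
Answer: -30929581961/11449 ≈ -2.7015e+6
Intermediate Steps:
w = 119/321 (w = -238*(-1/642) = 119/321 ≈ 0.37072)
c = -119/107 (c = -3*119/321 = -119/107 ≈ -1.1122)
(-1049 + c)² - 1*3804245 = (-1049 - 119/107)² - 1*3804245 = (-112362/107)² - 3804245 = 12625219044/11449 - 3804245 = -30929581961/11449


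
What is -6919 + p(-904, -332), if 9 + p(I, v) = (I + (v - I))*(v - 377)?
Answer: 228460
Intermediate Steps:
p(I, v) = -9 + v*(-377 + v) (p(I, v) = -9 + (I + (v - I))*(v - 377) = -9 + v*(-377 + v))
-6919 + p(-904, -332) = -6919 + (-9 + (-332)² - 377*(-332)) = -6919 + (-9 + 110224 + 125164) = -6919 + 235379 = 228460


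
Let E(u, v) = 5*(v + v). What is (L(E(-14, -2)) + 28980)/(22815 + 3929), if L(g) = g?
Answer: 3620/3343 ≈ 1.0829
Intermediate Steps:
E(u, v) = 10*v (E(u, v) = 5*(2*v) = 10*v)
(L(E(-14, -2)) + 28980)/(22815 + 3929) = (10*(-2) + 28980)/(22815 + 3929) = (-20 + 28980)/26744 = 28960*(1/26744) = 3620/3343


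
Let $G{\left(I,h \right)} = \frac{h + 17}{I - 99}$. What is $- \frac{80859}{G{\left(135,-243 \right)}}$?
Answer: $\frac{1455462}{113} \approx 12880.0$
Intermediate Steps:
$G{\left(I,h \right)} = \frac{17 + h}{-99 + I}$
$- \frac{80859}{G{\left(135,-243 \right)}} = - \frac{80859}{\frac{1}{-99 + 135} \left(17 - 243\right)} = - \frac{80859}{\frac{1}{36} \left(-226\right)} = - \frac{80859}{- \frac{113}{18}} = \left(-80859\right) \left(- \frac{18}{113}\right) = \frac{1455462}{113}$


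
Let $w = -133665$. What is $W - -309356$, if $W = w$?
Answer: $175691$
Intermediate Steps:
$W = -133665$
$W - -309356 = -133665 - -309356 = -133665 + 309356 = 175691$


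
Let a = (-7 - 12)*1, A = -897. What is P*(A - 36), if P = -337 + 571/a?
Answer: 6506742/19 ≈ 3.4246e+5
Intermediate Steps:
a = -19 (a = -19*1 = -19)
P = -6974/19 (P = -337 + 571/(-19) = -337 + 571*(-1/19) = -337 - 571/19 = -6974/19 ≈ -367.05)
P*(A - 36) = -6974*(-897 - 36)/19 = -6974/19*(-933) = 6506742/19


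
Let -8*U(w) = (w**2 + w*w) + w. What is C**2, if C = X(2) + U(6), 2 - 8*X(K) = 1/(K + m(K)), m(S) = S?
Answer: 93025/1024 ≈ 90.845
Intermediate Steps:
U(w) = -w**2/4 - w/8 (U(w) = -((w**2 + w*w) + w)/8 = -((w**2 + w**2) + w)/8 = -(2*w**2 + w)/8 = -(w + 2*w**2)/8 = -w**2/4 - w/8)
X(K) = 1/4 - 1/(16*K) (X(K) = 1/4 - 1/(8*(K + K)) = 1/4 - 1/(2*K)/8 = 1/4 - 1/(16*K))
C = -305/32 (C = (1/16)*(-1 + 4*2)/2 - 1/8*6*(1 + 2*6) = (1/16)*(1/2)*(-1 + 8) - 1/8*6*(1 + 12) = (1/16)*(1/2)*7 - 1/8*6*13 = 7/32 - 39/4 = -305/32 ≈ -9.5313)
C**2 = (-305/32)**2 = 93025/1024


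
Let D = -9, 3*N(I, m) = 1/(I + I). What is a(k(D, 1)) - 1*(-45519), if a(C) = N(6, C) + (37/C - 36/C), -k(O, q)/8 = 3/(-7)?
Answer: 3277391/72 ≈ 45519.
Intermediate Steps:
N(I, m) = 1/(6*I) (N(I, m) = 1/(3*(I + I)) = 1/(3*((2*I))) = (1/(2*I))/3 = 1/(6*I))
k(O, q) = 24/7 (k(O, q) = -24/(-7) = -24*(-1)/7 = -8*(-3/7) = 24/7)
a(C) = 1/36 + 1/C (a(C) = (⅙)/6 + (37/C - 36/C) = (⅙)*(⅙) + 1/C = 1/36 + 1/C)
a(k(D, 1)) - 1*(-45519) = (36 + 24/7)/(36*(24/7)) - 1*(-45519) = (1/36)*(7/24)*(276/7) + 45519 = 23/72 + 45519 = 3277391/72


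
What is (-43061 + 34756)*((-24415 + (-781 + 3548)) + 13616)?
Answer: 66705760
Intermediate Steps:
(-43061 + 34756)*((-24415 + (-781 + 3548)) + 13616) = -8305*((-24415 + 2767) + 13616) = -8305*(-21648 + 13616) = -8305*(-8032) = 66705760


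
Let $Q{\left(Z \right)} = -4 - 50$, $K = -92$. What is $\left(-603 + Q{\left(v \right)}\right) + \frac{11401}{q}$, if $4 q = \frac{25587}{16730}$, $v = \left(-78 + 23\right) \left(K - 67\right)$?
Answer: $\frac{746144261}{25587} \approx 29161.0$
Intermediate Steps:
$v = 8745$ ($v = \left(-78 + 23\right) \left(-92 - 67\right) = \left(-55\right) \left(-159\right) = 8745$)
$q = \frac{25587}{66920}$ ($q = \frac{25587 \cdot \frac{1}{16730}}{4} = \frac{1}{4} \cdot \frac{25587}{16730} = \frac{25587}{66920} \approx 0.38235$)
$Q{\left(Z \right)} = -54$ ($Q{\left(Z \right)} = -4 - 50 = -54$)
$\left(-603 + Q{\left(v \right)}\right) + \frac{11401}{q} = \left(-603 - 54\right) + \frac{11401}{\frac{25587}{66920}} = -657 + 11401 \cdot \frac{66920}{25587} = -657 + \frac{762954920}{25587} = \frac{746144261}{25587}$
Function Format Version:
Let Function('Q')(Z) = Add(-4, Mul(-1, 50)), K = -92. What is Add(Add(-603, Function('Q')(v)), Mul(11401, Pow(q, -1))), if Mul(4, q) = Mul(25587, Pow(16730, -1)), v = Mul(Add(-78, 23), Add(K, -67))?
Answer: Rational(746144261, 25587) ≈ 29161.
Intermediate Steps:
v = 8745 (v = Mul(Add(-78, 23), Add(-92, -67)) = Mul(-55, -159) = 8745)
q = Rational(25587, 66920) (q = Mul(Rational(1, 4), Mul(25587, Pow(16730, -1))) = Mul(Rational(1, 4), Mul(25587, Rational(1, 16730))) = Mul(Rational(1, 4), Rational(25587, 16730)) = Rational(25587, 66920) ≈ 0.38235)
Function('Q')(Z) = -54 (Function('Q')(Z) = Add(-4, -50) = -54)
Add(Add(-603, Function('Q')(v)), Mul(11401, Pow(q, -1))) = Add(Add(-603, -54), Mul(11401, Pow(Rational(25587, 66920), -1))) = Add(-657, Mul(11401, Rational(66920, 25587))) = Add(-657, Rational(762954920, 25587)) = Rational(746144261, 25587)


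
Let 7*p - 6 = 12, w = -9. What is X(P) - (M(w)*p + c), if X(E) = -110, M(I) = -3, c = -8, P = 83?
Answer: -660/7 ≈ -94.286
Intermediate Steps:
p = 18/7 (p = 6/7 + (⅐)*12 = 6/7 + 12/7 = 18/7 ≈ 2.5714)
X(P) - (M(w)*p + c) = -110 - (-3*18/7 - 8) = -110 - (-54/7 - 8) = -110 - 1*(-110/7) = -110 + 110/7 = -660/7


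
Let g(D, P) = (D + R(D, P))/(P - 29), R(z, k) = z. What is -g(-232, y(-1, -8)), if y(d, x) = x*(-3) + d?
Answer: -232/3 ≈ -77.333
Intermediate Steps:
y(d, x) = d - 3*x (y(d, x) = -3*x + d = d - 3*x)
g(D, P) = 2*D/(-29 + P) (g(D, P) = (D + D)/(P - 29) = (2*D)/(-29 + P) = 2*D/(-29 + P))
-g(-232, y(-1, -8)) = -2*(-232)/(-29 + (-1 - 3*(-8))) = -2*(-232)/(-29 + (-1 + 24)) = -2*(-232)/(-29 + 23) = -2*(-232)/(-6) = -2*(-232)*(-1)/6 = -1*232/3 = -232/3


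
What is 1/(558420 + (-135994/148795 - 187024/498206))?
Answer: 37065280885/20697946361170278 ≈ 1.7908e-6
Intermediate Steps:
1/(558420 + (-135994/148795 - 187024/498206)) = 1/(558420 + (-135994*1/148795 - 187024*1/498206)) = 1/(558420 + (-135994/148795 - 93512/249103)) = 1/(558420 - 47790631422/37065280885) = 1/(20697946361170278/37065280885) = 37065280885/20697946361170278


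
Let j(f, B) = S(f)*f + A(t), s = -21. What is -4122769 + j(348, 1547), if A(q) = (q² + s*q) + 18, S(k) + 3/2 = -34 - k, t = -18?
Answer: -4255507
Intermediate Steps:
S(k) = -71/2 - k (S(k) = -3/2 + (-34 - k) = -71/2 - k)
A(q) = 18 + q² - 21*q (A(q) = (q² - 21*q) + 18 = 18 + q² - 21*q)
j(f, B) = 720 + f*(-71/2 - f) (j(f, B) = (-71/2 - f)*f + (18 + (-18)² - 21*(-18)) = f*(-71/2 - f) + (18 + 324 + 378) = f*(-71/2 - f) + 720 = 720 + f*(-71/2 - f))
-4122769 + j(348, 1547) = -4122769 + (720 - ½*348*(71 + 2*348)) = -4122769 + (720 - ½*348*(71 + 696)) = -4122769 + (720 - ½*348*767) = -4122769 + (720 - 133458) = -4122769 - 132738 = -4255507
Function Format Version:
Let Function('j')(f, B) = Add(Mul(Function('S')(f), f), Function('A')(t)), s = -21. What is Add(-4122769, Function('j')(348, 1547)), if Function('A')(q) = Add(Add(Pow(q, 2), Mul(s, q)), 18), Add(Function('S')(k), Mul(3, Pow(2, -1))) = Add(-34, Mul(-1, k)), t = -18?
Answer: -4255507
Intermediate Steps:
Function('S')(k) = Add(Rational(-71, 2), Mul(-1, k)) (Function('S')(k) = Add(Rational(-3, 2), Add(-34, Mul(-1, k))) = Add(Rational(-71, 2), Mul(-1, k)))
Function('A')(q) = Add(18, Pow(q, 2), Mul(-21, q)) (Function('A')(q) = Add(Add(Pow(q, 2), Mul(-21, q)), 18) = Add(18, Pow(q, 2), Mul(-21, q)))
Function('j')(f, B) = Add(720, Mul(f, Add(Rational(-71, 2), Mul(-1, f)))) (Function('j')(f, B) = Add(Mul(Add(Rational(-71, 2), Mul(-1, f)), f), Add(18, Pow(-18, 2), Mul(-21, -18))) = Add(Mul(f, Add(Rational(-71, 2), Mul(-1, f))), Add(18, 324, 378)) = Add(Mul(f, Add(Rational(-71, 2), Mul(-1, f))), 720) = Add(720, Mul(f, Add(Rational(-71, 2), Mul(-1, f)))))
Add(-4122769, Function('j')(348, 1547)) = Add(-4122769, Add(720, Mul(Rational(-1, 2), 348, Add(71, Mul(2, 348))))) = Add(-4122769, Add(720, Mul(Rational(-1, 2), 348, Add(71, 696)))) = Add(-4122769, Add(720, Mul(Rational(-1, 2), 348, 767))) = Add(-4122769, Add(720, -133458)) = Add(-4122769, -132738) = -4255507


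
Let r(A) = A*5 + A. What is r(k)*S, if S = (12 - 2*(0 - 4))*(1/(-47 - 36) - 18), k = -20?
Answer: 3588000/83 ≈ 43229.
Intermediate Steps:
r(A) = 6*A (r(A) = 5*A + A = 6*A)
S = -29900/83 (S = (12 - 2*(-4))*(1/(-83) - 18) = (12 + 8)*(-1/83 - 18) = 20*(-1495/83) = -29900/83 ≈ -360.24)
r(k)*S = (6*(-20))*(-29900/83) = -120*(-29900/83) = 3588000/83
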